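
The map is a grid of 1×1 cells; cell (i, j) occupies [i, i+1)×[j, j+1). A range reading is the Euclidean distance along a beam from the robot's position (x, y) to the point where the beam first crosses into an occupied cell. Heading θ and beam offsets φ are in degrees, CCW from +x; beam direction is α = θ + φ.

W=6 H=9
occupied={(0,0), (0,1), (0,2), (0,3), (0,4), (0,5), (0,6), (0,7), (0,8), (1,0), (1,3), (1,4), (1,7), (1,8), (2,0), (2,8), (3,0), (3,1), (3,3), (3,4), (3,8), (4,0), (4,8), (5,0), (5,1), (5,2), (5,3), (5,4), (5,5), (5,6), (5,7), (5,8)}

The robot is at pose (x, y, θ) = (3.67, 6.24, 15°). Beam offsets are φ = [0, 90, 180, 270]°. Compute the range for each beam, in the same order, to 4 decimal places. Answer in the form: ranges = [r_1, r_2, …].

ranges = [1.3769, 1.8221, 2.7642, 5.1387]

beam 1: φ=0°, α=15°
  cosα=0.9659 sinα=0.2588 | (3,6) | tMaxX 0.3416 tMaxY 2.9364 | tΔX 1.0353 tΔY 3.8637
    t=0.3416 [x] (4,6)
    t=1.3769 [x] (5,6) — stop
  → r_1 = 1.3769
beam 2: φ=90°, α=105°
  cosα=-0.2588 sinα=0.9659 | (3,6) | tMaxX 2.5887 tMaxY 0.7868 | tΔX 3.8637 tΔY 1.0353
    t=0.7868 [y] (3,7)
    t=1.8221 [y] (3,8) — stop
  → r_2 = 1.8221
beam 3: φ=180°, α=195°
  cosα=-0.9659 sinα=-0.2588 | (3,6) | tMaxX 0.6936 tMaxY 0.9273 | tΔX 1.0353 tΔY 3.8637
    t=0.6936 [x] (2,6)
    t=0.9273 [y] (2,5)
    t=1.7289 [x] (1,5)
    t=2.7642 [x] (0,5) — stop
  → r_3 = 2.7642
beam 4: φ=270°, α=285°
  cosα=0.2588 sinα=-0.9659 | (3,6) | tMaxX 1.2750 tMaxY 0.2485 | tΔX 3.8637 tΔY 1.0353
    t=0.2485 [y] (3,5)
    t=1.2750 [x] (4,5)
    t=1.2837 [y] (4,4)
    t=2.3190 [y] (4,3)
    t=3.3543 [y] (4,2)
    t=4.3896 [y] (4,1)
    t=5.1387 [x] (5,1) — stop
  → r_4 = 5.1387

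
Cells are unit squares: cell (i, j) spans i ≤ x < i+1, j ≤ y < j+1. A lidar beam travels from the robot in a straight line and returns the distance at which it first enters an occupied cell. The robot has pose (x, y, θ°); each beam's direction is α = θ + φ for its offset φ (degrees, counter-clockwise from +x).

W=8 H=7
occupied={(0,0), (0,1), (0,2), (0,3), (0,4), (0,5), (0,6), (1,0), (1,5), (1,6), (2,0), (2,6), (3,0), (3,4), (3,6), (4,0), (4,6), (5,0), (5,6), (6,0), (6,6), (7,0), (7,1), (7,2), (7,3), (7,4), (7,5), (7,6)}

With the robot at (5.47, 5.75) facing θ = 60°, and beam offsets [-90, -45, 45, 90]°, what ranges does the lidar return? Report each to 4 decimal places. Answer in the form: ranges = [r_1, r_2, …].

ranges = [1.7667, 0.9659, 0.2588, 0.5000]

beam 1: φ=-90°, α=330°
  cosα=0.8660 sinα=-0.5000 | (5,5) | tMaxX 0.6120 tMaxY 1.5000 | tΔX 1.1547 tΔY 2.0000
    t=0.6120 [x] (6,5)
    t=1.5000 [y] (6,4)
    t=1.7667 [x] (7,4) — stop
  → r_1 = 1.7667
beam 2: φ=-45°, α=15°
  cosα=0.9659 sinα=0.2588 | (5,5) | tMaxX 0.5487 tMaxY 0.9659 | tΔX 1.0353 tΔY 3.8637
    t=0.5487 [x] (6,5)
    t=0.9659 [y] (6,6) — stop
  → r_2 = 0.9659
beam 3: φ=45°, α=105°
  cosα=-0.2588 sinα=0.9659 | (5,5) | tMaxX 1.8159 tMaxY 0.2588 | tΔX 3.8637 tΔY 1.0353
    t=0.2588 [y] (5,6) — stop
  → r_3 = 0.2588
beam 4: φ=90°, α=150°
  cosα=-0.8660 sinα=0.5000 | (5,5) | tMaxX 0.5427 tMaxY 0.5000 | tΔX 1.1547 tΔY 2.0000
    t=0.5000 [y] (5,6) — stop
  → r_4 = 0.5000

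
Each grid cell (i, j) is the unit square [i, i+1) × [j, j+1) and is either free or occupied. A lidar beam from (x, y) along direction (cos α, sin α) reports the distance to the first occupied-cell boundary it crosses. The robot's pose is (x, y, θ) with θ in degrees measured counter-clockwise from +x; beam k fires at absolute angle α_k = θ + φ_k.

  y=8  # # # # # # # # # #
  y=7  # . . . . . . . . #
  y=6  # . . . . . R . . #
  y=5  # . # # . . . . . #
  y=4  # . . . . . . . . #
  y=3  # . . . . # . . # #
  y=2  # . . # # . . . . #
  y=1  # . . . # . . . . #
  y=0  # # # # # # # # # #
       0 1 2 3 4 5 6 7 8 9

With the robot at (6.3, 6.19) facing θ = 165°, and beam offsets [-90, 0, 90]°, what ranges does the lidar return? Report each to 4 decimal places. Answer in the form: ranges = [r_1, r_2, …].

ranges = [1.8738, 5.4870, 2.2673]

beam 1: φ=-90°, α=75°
  direction (0.2588, 0.9659); cell (6,6); t to first gridline: x 2.7046, y 0.8386 (then +3.8637 / +1.0353)
    (6,7) via y @ 0.8386
    (6,8) via y @ 1.8738  # hit
  → r_1 = 1.8738
beam 2: φ=0°, α=165°
  direction (-0.9659, 0.2588); cell (6,6); t to first gridline: x 0.3106, y 3.1296 (then +1.0353 / +3.8637)
    (5,6) via x @ 0.3106
    (4,6) via x @ 1.3459
    (3,6) via x @ 2.3811
    (3,7) via y @ 3.1296
    (2,7) via x @ 3.4164
    (1,7) via x @ 4.4517
    (0,7) via x @ 5.4870  # hit
  → r_2 = 5.4870
beam 3: φ=90°, α=255°
  direction (-0.2588, -0.9659); cell (6,6); t to first gridline: x 1.1591, y 0.1967 (then +3.8637 / +1.0353)
    (6,5) via y @ 0.1967
    (5,5) via x @ 1.1591
    (5,4) via y @ 1.2320
    (5,3) via y @ 2.2673  # hit
  → r_3 = 2.2673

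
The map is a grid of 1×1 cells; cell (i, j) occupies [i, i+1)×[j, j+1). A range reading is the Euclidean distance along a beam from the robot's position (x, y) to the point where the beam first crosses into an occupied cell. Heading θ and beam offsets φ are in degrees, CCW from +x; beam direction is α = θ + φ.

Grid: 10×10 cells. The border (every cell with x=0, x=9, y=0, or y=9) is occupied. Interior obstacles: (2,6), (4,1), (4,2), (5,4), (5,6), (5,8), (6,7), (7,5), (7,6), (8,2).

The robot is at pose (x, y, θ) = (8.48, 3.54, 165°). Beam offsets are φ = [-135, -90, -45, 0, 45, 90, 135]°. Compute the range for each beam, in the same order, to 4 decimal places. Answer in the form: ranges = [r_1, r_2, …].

ranges = [0.6004, 2.0091, 1.6859, 2.5675, 4.0184, 0.5590, 0.6235]

beam 1: φ=-135°, α=30°
  dir = (cos 30°, sin 30°) = (0.8660, 0.5000); from cell (8,3)
  next x-line at t=0.6004, next y-line at t=0.9200; Δt_x=1.1547, Δt_y=2.0000
    x: enter (9,3) at t=0.6004 ← occupied
  → r_1 = 0.6004
beam 2: φ=-90°, α=75°
  dir = (cos 75°, sin 75°) = (0.2588, 0.9659); from cell (8,3)
  next x-line at t=2.0091, next y-line at t=0.4762; Δt_x=3.8637, Δt_y=1.0353
    y: enter (8,4) at t=0.4762
    y: enter (8,5) at t=1.5115
    x: enter (9,5) at t=2.0091 ← occupied
  → r_2 = 2.0091
beam 3: φ=-45°, α=120°
  dir = (cos 120°, sin 120°) = (-0.5000, 0.8660); from cell (8,3)
  next x-line at t=0.9600, next y-line at t=0.5312; Δt_x=2.0000, Δt_y=1.1547
    y: enter (8,4) at t=0.5312
    x: enter (7,4) at t=0.9600
    y: enter (7,5) at t=1.6859 ← occupied
  → r_3 = 1.6859
beam 4: φ=0°, α=165°
  dir = (cos 165°, sin 165°) = (-0.9659, 0.2588); from cell (8,3)
  next x-line at t=0.4969, next y-line at t=1.7773; Δt_x=1.0353, Δt_y=3.8637
    x: enter (7,3) at t=0.4969
    x: enter (6,3) at t=1.5322
    y: enter (6,4) at t=1.7773
    x: enter (5,4) at t=2.5675 ← occupied
  → r_4 = 2.5675
beam 5: φ=45°, α=210°
  dir = (cos 210°, sin 210°) = (-0.8660, -0.5000); from cell (8,3)
  next x-line at t=0.5543, next y-line at t=1.0800; Δt_x=1.1547, Δt_y=2.0000
    x: enter (7,3) at t=0.5543
    y: enter (7,2) at t=1.0800
    x: enter (6,2) at t=1.7090
    x: enter (5,2) at t=2.8637
    y: enter (5,1) at t=3.0800
    x: enter (4,1) at t=4.0184 ← occupied
  → r_5 = 4.0184
beam 6: φ=90°, α=255°
  dir = (cos 255°, sin 255°) = (-0.2588, -0.9659); from cell (8,3)
  next x-line at t=1.8546, next y-line at t=0.5590; Δt_x=3.8637, Δt_y=1.0353
    y: enter (8,2) at t=0.5590 ← occupied
  → r_6 = 0.5590
beam 7: φ=135°, α=300°
  dir = (cos 300°, sin 300°) = (0.5000, -0.8660); from cell (8,3)
  next x-line at t=1.0400, next y-line at t=0.6235; Δt_x=2.0000, Δt_y=1.1547
    y: enter (8,2) at t=0.6235 ← occupied
  → r_7 = 0.6235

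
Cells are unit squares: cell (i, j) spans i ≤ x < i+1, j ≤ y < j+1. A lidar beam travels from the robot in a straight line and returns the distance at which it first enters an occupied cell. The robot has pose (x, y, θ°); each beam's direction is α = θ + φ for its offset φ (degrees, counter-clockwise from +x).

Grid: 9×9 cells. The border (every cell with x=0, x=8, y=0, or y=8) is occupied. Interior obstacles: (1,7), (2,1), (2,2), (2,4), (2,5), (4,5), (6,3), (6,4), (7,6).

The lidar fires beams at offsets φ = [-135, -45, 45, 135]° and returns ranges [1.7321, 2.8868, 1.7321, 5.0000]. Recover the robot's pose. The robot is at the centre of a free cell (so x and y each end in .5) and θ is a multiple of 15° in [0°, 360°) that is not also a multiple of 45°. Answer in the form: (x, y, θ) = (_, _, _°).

(x, y, θ) = (4.5, 3.5, 345°)

Enumerate (i+0.5, j+0.5, θ) over the 40 free cells and 16 admissible headings. For each, cast all 4 beams and compare to the given ranges.
  (4.5, 7.5, 120°): beam 1 = 2.5882 ≠ 1.7321 ✗
  (2.5, 6.5, 75°): beam 1 = 0.5774 ≠ 1.7321 ✗
  (5.5, 5.5, 300°): beam 1 = 0.5176 ≠ 1.7321 ✗
  …
  (4.5, 3.5, 345°): r_1=1.7321, r_2=2.8868, r_3=1.7321, r_4=5.0000 — all match ✓
Unique over the lattice → pose = (4.5, 3.5, 345°).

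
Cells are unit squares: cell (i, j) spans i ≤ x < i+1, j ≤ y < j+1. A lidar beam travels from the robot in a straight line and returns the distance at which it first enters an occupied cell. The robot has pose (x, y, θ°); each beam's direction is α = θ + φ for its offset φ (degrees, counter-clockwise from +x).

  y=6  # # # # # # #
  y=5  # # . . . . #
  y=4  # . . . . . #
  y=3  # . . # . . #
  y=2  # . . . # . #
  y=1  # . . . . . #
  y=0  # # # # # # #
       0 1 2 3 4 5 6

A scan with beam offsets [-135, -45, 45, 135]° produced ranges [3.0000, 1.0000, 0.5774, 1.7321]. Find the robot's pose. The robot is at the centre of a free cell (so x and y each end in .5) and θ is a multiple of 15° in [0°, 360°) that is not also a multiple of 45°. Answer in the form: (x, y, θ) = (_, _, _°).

(x, y, θ) = (2.5, 1.5, 255°)

The pose lattice has 22·16 = 352 candidates. Test each by forward raycasting.
  (5.5, 5.5, 165°): beam 1 = 0.5774 ≠ 3.0000 ✗
  (2.5, 4.5, 120°): beam 1 = 3.6235 ≠ 3.0000 ✗
  (5.5, 1.5, 195°): beam 1 = 1.0000 ≠ 3.0000 ✗
  …
  (2.5, 1.5, 255°): r_1=3.0000, r_2=1.0000, r_3=0.5774, r_4=1.7321 — all match ✓
No second candidate reproduces the full scan.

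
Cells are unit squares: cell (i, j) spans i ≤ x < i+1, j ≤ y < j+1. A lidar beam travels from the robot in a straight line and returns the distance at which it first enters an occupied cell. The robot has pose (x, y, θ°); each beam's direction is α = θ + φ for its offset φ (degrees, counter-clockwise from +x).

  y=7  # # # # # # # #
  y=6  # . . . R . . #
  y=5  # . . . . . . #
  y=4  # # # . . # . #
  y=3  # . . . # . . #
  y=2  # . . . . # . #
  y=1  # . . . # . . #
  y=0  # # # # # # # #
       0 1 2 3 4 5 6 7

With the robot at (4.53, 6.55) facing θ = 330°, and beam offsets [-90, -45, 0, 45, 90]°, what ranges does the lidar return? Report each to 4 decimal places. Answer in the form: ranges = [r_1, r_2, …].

beam 1: φ=-90°, α=240°
  dir = (cos 240°, sin 240°) = (-0.5000, -0.8660); from cell (4,6)
  next x-line at t=1.0600, next y-line at t=0.6351; Δt_x=2.0000, Δt_y=1.1547
    y: enter (4,5) at t=0.6351
    x: enter (3,5) at t=1.0600
    y: enter (3,4) at t=1.7898
    y: enter (3,3) at t=2.9445
    x: enter (2,3) at t=3.0600
    y: enter (2,2) at t=4.0992
    x: enter (1,2) at t=5.0600
    y: enter (1,1) at t=5.2539
    y: enter (1,0) at t=6.4086 ← occupied
  → r_1 = 6.4086
beam 2: φ=-45°, α=285°
  dir = (cos 285°, sin 285°) = (0.2588, -0.9659); from cell (4,6)
  next x-line at t=1.8159, next y-line at t=0.5694; Δt_x=3.8637, Δt_y=1.0353
    y: enter (4,5) at t=0.5694
    y: enter (4,4) at t=1.6047
    x: enter (5,4) at t=1.8159 ← occupied
  → r_2 = 1.8159
beam 3: φ=0°, α=330°
  dir = (cos 330°, sin 330°) = (0.8660, -0.5000); from cell (4,6)
  next x-line at t=0.5427, next y-line at t=1.1000; Δt_x=1.1547, Δt_y=2.0000
    x: enter (5,6) at t=0.5427
    y: enter (5,5) at t=1.1000
    x: enter (6,5) at t=1.6974
    x: enter (7,5) at t=2.8521 ← occupied
  → r_3 = 2.8521
beam 4: φ=45°, α=15°
  dir = (cos 15°, sin 15°) = (0.9659, 0.2588); from cell (4,6)
  next x-line at t=0.4866, next y-line at t=1.7387; Δt_x=1.0353, Δt_y=3.8637
    x: enter (5,6) at t=0.4866
    x: enter (6,6) at t=1.5219
    y: enter (6,7) at t=1.7387 ← occupied
  → r_4 = 1.7387
beam 5: φ=90°, α=60°
  dir = (cos 60°, sin 60°) = (0.5000, 0.8660); from cell (4,6)
  next x-line at t=0.9400, next y-line at t=0.5196; Δt_x=2.0000, Δt_y=1.1547
    y: enter (4,7) at t=0.5196 ← occupied
  → r_5 = 0.5196

ranges = [6.4086, 1.8159, 2.8521, 1.7387, 0.5196]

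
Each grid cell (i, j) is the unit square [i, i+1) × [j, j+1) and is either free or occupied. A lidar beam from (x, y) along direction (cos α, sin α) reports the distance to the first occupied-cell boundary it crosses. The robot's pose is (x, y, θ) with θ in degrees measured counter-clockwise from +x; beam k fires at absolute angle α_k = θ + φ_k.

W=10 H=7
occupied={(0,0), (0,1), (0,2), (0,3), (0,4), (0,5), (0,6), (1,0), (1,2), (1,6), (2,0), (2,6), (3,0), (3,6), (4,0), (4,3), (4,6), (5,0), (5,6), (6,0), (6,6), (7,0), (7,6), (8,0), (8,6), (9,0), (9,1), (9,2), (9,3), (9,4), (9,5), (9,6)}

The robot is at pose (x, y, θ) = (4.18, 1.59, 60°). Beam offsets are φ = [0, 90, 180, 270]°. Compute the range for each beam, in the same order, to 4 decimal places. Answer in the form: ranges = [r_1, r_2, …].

ranges = [1.6281, 2.5172, 0.6813, 1.1800]

beam 1: φ=0°, α=60°
  d=(0.5000,0.8660)  start (4,1)  tX=1.6400 tY=0.4734  stride 1/|dx|=2.0000 1/|dy|=1.1547
    cross y-line → (4,2), t=0.4734
    cross y-line → (4,3), t=1.6281 (wall)
  → r_1 = 1.6281
beam 2: φ=90°, α=150°
  d=(-0.8660,0.5000)  start (4,1)  tX=0.2078 tY=0.8200  stride 1/|dx|=1.1547 1/|dy|=2.0000
    cross x-line → (3,1), t=0.2078
    cross y-line → (3,2), t=0.8200
    cross x-line → (2,2), t=1.3625
    cross x-line → (1,2), t=2.5172 (wall)
  → r_2 = 2.5172
beam 3: φ=180°, α=240°
  d=(-0.5000,-0.8660)  start (4,1)  tX=0.3600 tY=0.6813  stride 1/|dx|=2.0000 1/|dy|=1.1547
    cross x-line → (3,1), t=0.3600
    cross y-line → (3,0), t=0.6813 (wall)
  → r_3 = 0.6813
beam 4: φ=270°, α=330°
  d=(0.8660,-0.5000)  start (4,1)  tX=0.9469 tY=1.1800  stride 1/|dx|=1.1547 1/|dy|=2.0000
    cross x-line → (5,1), t=0.9469
    cross y-line → (5,0), t=1.1800 (wall)
  → r_4 = 1.1800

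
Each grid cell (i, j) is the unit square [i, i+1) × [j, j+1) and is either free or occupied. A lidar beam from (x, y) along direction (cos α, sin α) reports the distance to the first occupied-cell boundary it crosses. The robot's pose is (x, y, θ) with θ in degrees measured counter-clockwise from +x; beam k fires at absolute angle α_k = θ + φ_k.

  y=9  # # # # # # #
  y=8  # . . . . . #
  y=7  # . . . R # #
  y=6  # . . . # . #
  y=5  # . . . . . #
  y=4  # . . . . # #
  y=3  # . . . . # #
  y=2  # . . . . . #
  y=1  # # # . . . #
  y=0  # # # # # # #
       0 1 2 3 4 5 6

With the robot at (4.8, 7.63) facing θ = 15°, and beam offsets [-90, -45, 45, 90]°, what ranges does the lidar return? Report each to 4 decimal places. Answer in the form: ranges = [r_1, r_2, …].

beam 1: φ=-90°, α=285°
  dir = (cos 285°, sin 285°) = (0.2588, -0.9659); from cell (4,7)
  next x-line at t=0.7727, next y-line at t=0.6522; Δt_x=3.8637, Δt_y=1.0353
    y: enter (4,6) at t=0.6522 ← occupied
  → r_1 = 0.6522
beam 2: φ=-45°, α=330°
  dir = (cos 330°, sin 330°) = (0.8660, -0.5000); from cell (4,7)
  next x-line at t=0.2309, next y-line at t=1.2600; Δt_x=1.1547, Δt_y=2.0000
    x: enter (5,7) at t=0.2309 ← occupied
  → r_2 = 0.2309
beam 3: φ=45°, α=60°
  dir = (cos 60°, sin 60°) = (0.5000, 0.8660); from cell (4,7)
  next x-line at t=0.4000, next y-line at t=0.4272; Δt_x=2.0000, Δt_y=1.1547
    x: enter (5,7) at t=0.4000 ← occupied
  → r_3 = 0.4000
beam 4: φ=90°, α=105°
  dir = (cos 105°, sin 105°) = (-0.2588, 0.9659); from cell (4,7)
  next x-line at t=3.0910, next y-line at t=0.3831; Δt_x=3.8637, Δt_y=1.0353
    y: enter (4,8) at t=0.3831
    y: enter (4,9) at t=1.4183 ← occupied
  → r_4 = 1.4183

ranges = [0.6522, 0.2309, 0.4000, 1.4183]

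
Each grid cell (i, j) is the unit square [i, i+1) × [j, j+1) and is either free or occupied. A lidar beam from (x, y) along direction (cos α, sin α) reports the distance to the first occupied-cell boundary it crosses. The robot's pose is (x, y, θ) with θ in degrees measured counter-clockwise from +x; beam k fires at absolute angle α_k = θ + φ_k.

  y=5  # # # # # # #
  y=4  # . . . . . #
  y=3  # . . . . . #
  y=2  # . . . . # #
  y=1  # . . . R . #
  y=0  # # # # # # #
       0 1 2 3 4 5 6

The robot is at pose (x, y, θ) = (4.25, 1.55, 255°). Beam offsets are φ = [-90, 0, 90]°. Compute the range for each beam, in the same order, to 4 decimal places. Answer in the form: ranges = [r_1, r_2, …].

beam 1: φ=-90°, α=165°
  d=(-0.9659,0.2588)  start (4,1)  tX=0.2588 tY=1.7387  stride 1/|dx|=1.0353 1/|dy|=3.8637
    cross x-line → (3,1), t=0.2588
    cross x-line → (2,1), t=1.2941
    cross y-line → (2,2), t=1.7387
    cross x-line → (1,2), t=2.3294
    cross x-line → (0,2), t=3.3646 (wall)
  → r_1 = 3.3646
beam 2: φ=0°, α=255°
  d=(-0.2588,-0.9659)  start (4,1)  tX=0.9659 tY=0.5694  stride 1/|dx|=3.8637 1/|dy|=1.0353
    cross y-line → (4,0), t=0.5694 (wall)
  → r_2 = 0.5694
beam 3: φ=90°, α=345°
  d=(0.9659,-0.2588)  start (4,1)  tX=0.7765 tY=2.1250  stride 1/|dx|=1.0353 1/|dy|=3.8637
    cross x-line → (5,1), t=0.7765
    cross x-line → (6,1), t=1.8117 (wall)
  → r_3 = 1.8117

ranges = [3.3646, 0.5694, 1.8117]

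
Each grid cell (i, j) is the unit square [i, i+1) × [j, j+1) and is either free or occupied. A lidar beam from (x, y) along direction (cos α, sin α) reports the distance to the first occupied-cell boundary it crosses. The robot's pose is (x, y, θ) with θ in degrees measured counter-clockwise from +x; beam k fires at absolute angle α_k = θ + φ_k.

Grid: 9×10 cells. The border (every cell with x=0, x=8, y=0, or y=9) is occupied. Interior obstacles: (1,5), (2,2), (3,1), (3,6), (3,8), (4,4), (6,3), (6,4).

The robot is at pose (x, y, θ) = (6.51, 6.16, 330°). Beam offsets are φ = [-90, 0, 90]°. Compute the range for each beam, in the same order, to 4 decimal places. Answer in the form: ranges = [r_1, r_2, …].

ranges = [5.0200, 1.7205, 2.9800]

beam 1: φ=-90°, α=240°
  d=(-0.5000,-0.8660)  start (6,6)  tX=1.0200 tY=0.1848  stride 1/|dx|=2.0000 1/|dy|=1.1547
    cross y-line → (6,5), t=0.1848
    cross x-line → (5,5), t=1.0200
    cross y-line → (5,4), t=1.3395
    cross y-line → (5,3), t=2.4942
    cross x-line → (4,3), t=3.0200
    cross y-line → (4,2), t=3.6489
    cross y-line → (4,1), t=4.8036
    cross x-line → (3,1), t=5.0200 (wall)
  → r_1 = 5.0200
beam 2: φ=0°, α=330°
  d=(0.8660,-0.5000)  start (6,6)  tX=0.5658 tY=0.3200  stride 1/|dx|=1.1547 1/|dy|=2.0000
    cross y-line → (6,5), t=0.3200
    cross x-line → (7,5), t=0.5658
    cross x-line → (8,5), t=1.7205 (wall)
  → r_2 = 1.7205
beam 3: φ=90°, α=60°
  d=(0.5000,0.8660)  start (6,6)  tX=0.9800 tY=0.9699  stride 1/|dx|=2.0000 1/|dy|=1.1547
    cross y-line → (6,7), t=0.9699
    cross x-line → (7,7), t=0.9800
    cross y-line → (7,8), t=2.1246
    cross x-line → (8,8), t=2.9800 (wall)
  → r_3 = 2.9800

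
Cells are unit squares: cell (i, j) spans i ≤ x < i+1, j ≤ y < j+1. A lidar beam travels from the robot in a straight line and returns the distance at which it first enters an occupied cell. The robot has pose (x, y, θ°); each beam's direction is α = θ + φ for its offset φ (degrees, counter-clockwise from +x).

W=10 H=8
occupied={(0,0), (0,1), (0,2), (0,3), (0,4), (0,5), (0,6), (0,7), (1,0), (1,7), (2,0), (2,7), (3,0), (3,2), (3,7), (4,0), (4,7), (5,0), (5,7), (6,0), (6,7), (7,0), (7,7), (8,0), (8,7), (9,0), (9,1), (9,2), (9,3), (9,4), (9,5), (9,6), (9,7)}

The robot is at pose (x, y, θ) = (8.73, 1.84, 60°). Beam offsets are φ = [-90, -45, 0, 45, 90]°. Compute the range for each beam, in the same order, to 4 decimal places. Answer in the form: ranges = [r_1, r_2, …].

ranges = [0.3118, 0.2795, 0.5400, 5.3420, 8.9258]

beam 1: φ=-90°, α=330°
  cosα=0.8660 sinα=-0.5000 | (8,1) | tMaxX 0.3118 tMaxY 1.6800 | tΔX 1.1547 tΔY 2.0000
    t=0.3118 [x] (9,1) — stop
  → r_1 = 0.3118
beam 2: φ=-45°, α=15°
  cosα=0.9659 sinα=0.2588 | (8,1) | tMaxX 0.2795 tMaxY 0.6182 | tΔX 1.0353 tΔY 3.8637
    t=0.2795 [x] (9,1) — stop
  → r_2 = 0.2795
beam 3: φ=0°, α=60°
  cosα=0.5000 sinα=0.8660 | (8,1) | tMaxX 0.5400 tMaxY 0.1848 | tΔX 2.0000 tΔY 1.1547
    t=0.1848 [y] (8,2)
    t=0.5400 [x] (9,2) — stop
  → r_3 = 0.5400
beam 4: φ=45°, α=105°
  cosα=-0.2588 sinα=0.9659 | (8,1) | tMaxX 2.8205 tMaxY 0.1656 | tΔX 3.8637 tΔY 1.0353
    t=0.1656 [y] (8,2)
    t=1.2009 [y] (8,3)
    t=2.2362 [y] (8,4)
    t=2.8205 [x] (7,4)
    t=3.2715 [y] (7,5)
    t=4.3067 [y] (7,6)
    t=5.3420 [y] (7,7) — stop
  → r_4 = 5.3420
beam 5: φ=90°, α=150°
  cosα=-0.8660 sinα=0.5000 | (8,1) | tMaxX 0.8429 tMaxY 0.3200 | tΔX 1.1547 tΔY 2.0000
    t=0.3200 [y] (8,2)
    t=0.8429 [x] (7,2)
    t=1.9976 [x] (6,2)
    t=2.3200 [y] (6,3)
    t=3.1523 [x] (5,3)
    t=4.3070 [x] (4,3)
    t=4.3200 [y] (4,4)
    t=5.4617 [x] (3,4)
    t=6.3200 [y] (3,5)
    t=6.6164 [x] (2,5)
    t=7.7711 [x] (1,5)
    t=8.3200 [y] (1,6)
    t=8.9258 [x] (0,6) — stop
  → r_5 = 8.9258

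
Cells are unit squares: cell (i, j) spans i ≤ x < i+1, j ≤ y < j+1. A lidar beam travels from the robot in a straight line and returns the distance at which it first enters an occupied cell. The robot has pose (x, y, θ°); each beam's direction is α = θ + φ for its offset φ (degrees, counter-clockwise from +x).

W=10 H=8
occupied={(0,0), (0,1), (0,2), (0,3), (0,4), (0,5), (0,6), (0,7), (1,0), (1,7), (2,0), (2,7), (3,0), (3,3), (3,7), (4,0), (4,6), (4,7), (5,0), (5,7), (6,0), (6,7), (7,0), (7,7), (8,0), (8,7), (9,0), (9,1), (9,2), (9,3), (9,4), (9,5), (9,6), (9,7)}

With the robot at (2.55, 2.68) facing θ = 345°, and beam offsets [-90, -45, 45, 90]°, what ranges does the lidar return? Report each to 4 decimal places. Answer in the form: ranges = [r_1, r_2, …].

ranges = [1.7393, 1.9399, 0.6400, 4.4724]

beam 1: φ=-90°, α=255°
  dir = (cos 255°, sin 255°) = (-0.2588, -0.9659); from cell (2,2)
  next x-line at t=2.1250, next y-line at t=0.7040; Δt_x=3.8637, Δt_y=1.0353
    y: enter (2,1) at t=0.7040
    y: enter (2,0) at t=1.7393 ← occupied
  → r_1 = 1.7393
beam 2: φ=-45°, α=300°
  dir = (cos 300°, sin 300°) = (0.5000, -0.8660); from cell (2,2)
  next x-line at t=0.9000, next y-line at t=0.7852; Δt_x=2.0000, Δt_y=1.1547
    y: enter (2,1) at t=0.7852
    x: enter (3,1) at t=0.9000
    y: enter (3,0) at t=1.9399 ← occupied
  → r_2 = 1.9399
beam 3: φ=45°, α=30°
  dir = (cos 30°, sin 30°) = (0.8660, 0.5000); from cell (2,2)
  next x-line at t=0.5196, next y-line at t=0.6400; Δt_x=1.1547, Δt_y=2.0000
    x: enter (3,2) at t=0.5196
    y: enter (3,3) at t=0.6400 ← occupied
  → r_3 = 0.6400
beam 4: φ=90°, α=75°
  dir = (cos 75°, sin 75°) = (0.2588, 0.9659); from cell (2,2)
  next x-line at t=1.7387, next y-line at t=0.3313; Δt_x=3.8637, Δt_y=1.0353
    y: enter (2,3) at t=0.3313
    y: enter (2,4) at t=1.3666
    x: enter (3,4) at t=1.7387
    y: enter (3,5) at t=2.4018
    y: enter (3,6) at t=3.4371
    y: enter (3,7) at t=4.4724 ← occupied
  → r_4 = 4.4724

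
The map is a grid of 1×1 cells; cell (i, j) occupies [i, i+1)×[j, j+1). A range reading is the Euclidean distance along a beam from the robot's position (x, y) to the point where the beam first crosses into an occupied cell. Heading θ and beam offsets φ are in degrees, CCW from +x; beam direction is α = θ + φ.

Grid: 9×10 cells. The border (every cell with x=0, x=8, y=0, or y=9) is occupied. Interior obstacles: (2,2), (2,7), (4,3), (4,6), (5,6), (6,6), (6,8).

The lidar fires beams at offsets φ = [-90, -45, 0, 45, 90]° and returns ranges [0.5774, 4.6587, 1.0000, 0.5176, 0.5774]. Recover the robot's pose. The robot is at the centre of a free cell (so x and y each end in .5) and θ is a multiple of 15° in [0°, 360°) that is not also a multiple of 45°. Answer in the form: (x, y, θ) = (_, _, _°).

Candidates: 49 free-cell centres × 16 headings = 784 poses. Raycast each; keep the one whose scan matches to 4 dp.
  (2.5, 3.5, 195°): beam 1 = 5.6940 ≠ 0.5774 ✗
  (4.5, 1.5, 195°): beam 1 = 1.5529 ≠ 0.5774 ✗
  (6.5, 5.5, 195°): beam 1 = 0.5176 ≠ 0.5774 ✗
  (2.5, 6.5, 195°): beam 1 = 0.5176 ≠ 0.5774 ✗
  …
  (1.5, 2.5, 120°): r_1=0.5774, r_2=4.6587, r_3=1.0000, r_4=0.5176, r_5=0.5774 — all match ✓
Unique over the lattice → pose = (1.5, 2.5, 120°).

(x, y, θ) = (1.5, 2.5, 120°)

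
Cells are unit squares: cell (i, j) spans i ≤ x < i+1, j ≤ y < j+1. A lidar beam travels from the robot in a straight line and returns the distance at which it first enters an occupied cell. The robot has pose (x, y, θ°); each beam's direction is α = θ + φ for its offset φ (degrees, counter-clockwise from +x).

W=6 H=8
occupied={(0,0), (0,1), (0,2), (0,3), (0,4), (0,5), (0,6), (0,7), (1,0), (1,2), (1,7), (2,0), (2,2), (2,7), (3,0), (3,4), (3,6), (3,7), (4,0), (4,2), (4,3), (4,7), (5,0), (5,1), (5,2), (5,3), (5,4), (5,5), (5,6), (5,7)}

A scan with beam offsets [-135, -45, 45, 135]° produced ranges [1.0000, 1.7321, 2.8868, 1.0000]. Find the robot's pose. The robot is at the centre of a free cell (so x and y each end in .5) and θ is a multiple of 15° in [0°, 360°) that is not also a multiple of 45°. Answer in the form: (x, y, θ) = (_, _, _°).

(x, y, θ) = (2.5, 5.5, 195°)

Enumerate (i+0.5, j+0.5, θ) over the 18 free cells and 16 admissible headings. For each, cast all 4 beams and compare to the given ranges.
  (2.5, 1.5, 210°): beam 1 = 0.5176 ≠ 1.0000 ✗
  (4.5, 6.5, 285°): beam 1 = 0.5774 ≠ 1.0000 ✗
  (3.5, 1.5, 30°): beam 1 = 0.5176 ≠ 1.0000 ✗
  …
  (2.5, 5.5, 195°): r_1=1.0000, r_2=1.7321, r_3=2.8868, r_4=1.0000 — all match ✓
Only this pose fits every beam.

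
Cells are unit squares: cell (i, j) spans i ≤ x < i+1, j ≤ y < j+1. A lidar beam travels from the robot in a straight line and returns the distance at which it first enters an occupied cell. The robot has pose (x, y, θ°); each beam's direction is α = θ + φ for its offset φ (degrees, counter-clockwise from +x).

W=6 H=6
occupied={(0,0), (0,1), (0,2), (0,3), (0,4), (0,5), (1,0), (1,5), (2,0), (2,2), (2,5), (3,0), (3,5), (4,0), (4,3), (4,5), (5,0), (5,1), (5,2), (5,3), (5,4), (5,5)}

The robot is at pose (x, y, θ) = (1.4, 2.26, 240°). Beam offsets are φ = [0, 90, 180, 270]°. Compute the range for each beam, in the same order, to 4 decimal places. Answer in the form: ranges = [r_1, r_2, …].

ranges = [0.8000, 2.5200, 3.1639, 0.4619]

beam 1: φ=0°, α=240°
  direction (-0.5000, -0.8660); cell (1,2); t to first gridline: x 0.8000, y 0.3002 (then +2.0000 / +1.1547)
    (1,1) via y @ 0.3002
    (0,1) via x @ 0.8000  # hit
  → r_1 = 0.8000
beam 2: φ=90°, α=330°
  direction (0.8660, -0.5000); cell (1,2); t to first gridline: x 0.6928, y 0.5200 (then +1.1547 / +2.0000)
    (1,1) via y @ 0.5200
    (2,1) via x @ 0.6928
    (3,1) via x @ 1.8475
    (3,0) via y @ 2.5200  # hit
  → r_2 = 2.5200
beam 3: φ=180°, α=60°
  direction (0.5000, 0.8660); cell (1,2); t to first gridline: x 1.2000, y 0.8545 (then +2.0000 / +1.1547)
    (1,3) via y @ 0.8545
    (2,3) via x @ 1.2000
    (2,4) via y @ 2.0092
    (2,5) via y @ 3.1639  # hit
  → r_3 = 3.1639
beam 4: φ=270°, α=150°
  direction (-0.8660, 0.5000); cell (1,2); t to first gridline: x 0.4619, y 1.4800 (then +1.1547 / +2.0000)
    (0,2) via x @ 0.4619  # hit
  → r_4 = 0.4619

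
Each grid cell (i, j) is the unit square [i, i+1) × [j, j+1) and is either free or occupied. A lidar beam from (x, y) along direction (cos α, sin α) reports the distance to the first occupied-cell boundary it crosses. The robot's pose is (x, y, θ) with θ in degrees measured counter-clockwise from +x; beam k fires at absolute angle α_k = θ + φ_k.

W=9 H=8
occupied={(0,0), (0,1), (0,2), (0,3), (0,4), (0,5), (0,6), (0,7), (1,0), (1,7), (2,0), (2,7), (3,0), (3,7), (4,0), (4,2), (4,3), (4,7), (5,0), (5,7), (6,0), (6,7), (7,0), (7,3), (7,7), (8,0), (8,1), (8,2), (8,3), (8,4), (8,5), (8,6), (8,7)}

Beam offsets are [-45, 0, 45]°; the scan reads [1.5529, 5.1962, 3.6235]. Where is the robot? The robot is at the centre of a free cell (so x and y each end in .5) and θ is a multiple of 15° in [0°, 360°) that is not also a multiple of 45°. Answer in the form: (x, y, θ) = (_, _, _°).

Candidates: 39 free-cell centres × 16 headings = 624 poses. Raycast each; keep the one whose scan matches to 4 dp.
  (5.5, 5.5, 345°): beam 1 = 5.0000 ≠ 1.5529 ✗
  (3.5, 5.5, 195°): beam 1 = 2.8868 ≠ 1.5529 ✗
  (7.5, 1.5, 210°): beam 1 = 2.5882 ≠ 1.5529 ✗
  (5.5, 3.5, 300°): beam 1 = 2.5882 ≠ 1.5529 ✗
  …
  (4.5, 5.5, 300°): r_1=1.5529, r_2=5.1962, r_3=3.6235 — all match ✓
No second candidate reproduces the full scan.

(x, y, θ) = (4.5, 5.5, 300°)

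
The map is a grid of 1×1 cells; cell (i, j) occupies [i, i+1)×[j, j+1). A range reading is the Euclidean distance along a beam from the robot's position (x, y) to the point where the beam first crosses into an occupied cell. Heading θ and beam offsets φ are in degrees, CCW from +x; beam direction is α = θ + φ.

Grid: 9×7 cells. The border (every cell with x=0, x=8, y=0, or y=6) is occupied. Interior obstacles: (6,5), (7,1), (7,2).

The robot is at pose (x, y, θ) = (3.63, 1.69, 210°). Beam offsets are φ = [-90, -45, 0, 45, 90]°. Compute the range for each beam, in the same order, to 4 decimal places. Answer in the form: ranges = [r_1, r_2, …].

ranges = [4.9768, 2.7228, 1.3800, 0.7143, 0.7967]

beam 1: φ=-90°, α=120°
  dir = (cos 120°, sin 120°) = (-0.5000, 0.8660); from cell (3,1)
  next x-line at t=1.2600, next y-line at t=0.3580; Δt_x=2.0000, Δt_y=1.1547
    y: enter (3,2) at t=0.3580
    x: enter (2,2) at t=1.2600
    y: enter (2,3) at t=1.5127
    y: enter (2,4) at t=2.6674
    x: enter (1,4) at t=3.2600
    y: enter (1,5) at t=3.8221
    y: enter (1,6) at t=4.9768 ← occupied
  → r_1 = 4.9768
beam 2: φ=-45°, α=165°
  dir = (cos 165°, sin 165°) = (-0.9659, 0.2588); from cell (3,1)
  next x-line at t=0.6522, next y-line at t=1.1977; Δt_x=1.0353, Δt_y=3.8637
    x: enter (2,1) at t=0.6522
    y: enter (2,2) at t=1.1977
    x: enter (1,2) at t=1.6875
    x: enter (0,2) at t=2.7228 ← occupied
  → r_2 = 2.7228
beam 3: φ=0°, α=210°
  dir = (cos 210°, sin 210°) = (-0.8660, -0.5000); from cell (3,1)
  next x-line at t=0.7275, next y-line at t=1.3800; Δt_x=1.1547, Δt_y=2.0000
    x: enter (2,1) at t=0.7275
    y: enter (2,0) at t=1.3800 ← occupied
  → r_3 = 1.3800
beam 4: φ=45°, α=255°
  dir = (cos 255°, sin 255°) = (-0.2588, -0.9659); from cell (3,1)
  next x-line at t=2.4341, next y-line at t=0.7143; Δt_x=3.8637, Δt_y=1.0353
    y: enter (3,0) at t=0.7143 ← occupied
  → r_4 = 0.7143
beam 5: φ=90°, α=300°
  dir = (cos 300°, sin 300°) = (0.5000, -0.8660); from cell (3,1)
  next x-line at t=0.7400, next y-line at t=0.7967; Δt_x=2.0000, Δt_y=1.1547
    x: enter (4,1) at t=0.7400
    y: enter (4,0) at t=0.7967 ← occupied
  → r_5 = 0.7967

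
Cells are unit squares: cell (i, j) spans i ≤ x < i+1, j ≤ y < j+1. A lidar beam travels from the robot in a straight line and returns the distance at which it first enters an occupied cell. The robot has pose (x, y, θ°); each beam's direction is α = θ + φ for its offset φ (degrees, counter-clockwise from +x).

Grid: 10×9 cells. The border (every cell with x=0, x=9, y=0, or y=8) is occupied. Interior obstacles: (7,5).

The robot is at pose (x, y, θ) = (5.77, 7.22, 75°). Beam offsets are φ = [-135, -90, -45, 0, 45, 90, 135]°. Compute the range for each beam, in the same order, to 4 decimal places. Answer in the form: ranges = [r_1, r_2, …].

ranges = [2.4600, 3.3439, 1.5600, 0.8075, 0.9007, 3.0137, 5.5079]

beam 1: φ=-135°, α=300°
  dir = (cos 300°, sin 300°) = (0.5000, -0.8660); from cell (5,7)
  next x-line at t=0.4600, next y-line at t=0.2540; Δt_x=2.0000, Δt_y=1.1547
    y: enter (5,6) at t=0.2540
    x: enter (6,6) at t=0.4600
    y: enter (6,5) at t=1.4087
    x: enter (7,5) at t=2.4600 ← occupied
  → r_1 = 2.4600
beam 2: φ=-90°, α=345°
  dir = (cos 345°, sin 345°) = (0.9659, -0.2588); from cell (5,7)
  next x-line at t=0.2381, next y-line at t=0.8500; Δt_x=1.0353, Δt_y=3.8637
    x: enter (6,7) at t=0.2381
    y: enter (6,6) at t=0.8500
    x: enter (7,6) at t=1.2734
    x: enter (8,6) at t=2.3087
    x: enter (9,6) at t=3.3439 ← occupied
  → r_2 = 3.3439
beam 3: φ=-45°, α=30°
  dir = (cos 30°, sin 30°) = (0.8660, 0.5000); from cell (5,7)
  next x-line at t=0.2656, next y-line at t=1.5600; Δt_x=1.1547, Δt_y=2.0000
    x: enter (6,7) at t=0.2656
    x: enter (7,7) at t=1.4203
    y: enter (7,8) at t=1.5600 ← occupied
  → r_3 = 1.5600
beam 4: φ=0°, α=75°
  dir = (cos 75°, sin 75°) = (0.2588, 0.9659); from cell (5,7)
  next x-line at t=0.8887, next y-line at t=0.8075; Δt_x=3.8637, Δt_y=1.0353
    y: enter (5,8) at t=0.8075 ← occupied
  → r_4 = 0.8075
beam 5: φ=45°, α=120°
  dir = (cos 120°, sin 120°) = (-0.5000, 0.8660); from cell (5,7)
  next x-line at t=1.5400, next y-line at t=0.9007; Δt_x=2.0000, Δt_y=1.1547
    y: enter (5,8) at t=0.9007 ← occupied
  → r_5 = 0.9007
beam 6: φ=90°, α=165°
  dir = (cos 165°, sin 165°) = (-0.9659, 0.2588); from cell (5,7)
  next x-line at t=0.7972, next y-line at t=3.0137; Δt_x=1.0353, Δt_y=3.8637
    x: enter (4,7) at t=0.7972
    x: enter (3,7) at t=1.8324
    x: enter (2,7) at t=2.8677
    y: enter (2,8) at t=3.0137 ← occupied
  → r_6 = 3.0137
beam 7: φ=135°, α=210°
  dir = (cos 210°, sin 210°) = (-0.8660, -0.5000); from cell (5,7)
  next x-line at t=0.8891, next y-line at t=0.4400; Δt_x=1.1547, Δt_y=2.0000
    y: enter (5,6) at t=0.4400
    x: enter (4,6) at t=0.8891
    x: enter (3,6) at t=2.0438
    y: enter (3,5) at t=2.4400
    x: enter (2,5) at t=3.1985
    x: enter (1,5) at t=4.3532
    y: enter (1,4) at t=4.4400
    x: enter (0,4) at t=5.5079 ← occupied
  → r_7 = 5.5079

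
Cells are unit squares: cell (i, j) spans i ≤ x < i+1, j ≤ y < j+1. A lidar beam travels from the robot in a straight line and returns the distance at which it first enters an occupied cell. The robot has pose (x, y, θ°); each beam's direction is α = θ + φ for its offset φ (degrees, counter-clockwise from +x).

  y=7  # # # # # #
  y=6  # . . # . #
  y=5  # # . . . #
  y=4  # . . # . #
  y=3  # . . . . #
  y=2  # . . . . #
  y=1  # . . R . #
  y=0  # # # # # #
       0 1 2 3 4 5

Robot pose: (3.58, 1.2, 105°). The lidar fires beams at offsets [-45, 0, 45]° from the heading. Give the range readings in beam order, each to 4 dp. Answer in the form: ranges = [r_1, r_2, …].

beam 1: φ=-45°, α=60°
  cosα=0.5000 sinα=0.8660 | (3,1) | tMaxX 0.8400 tMaxY 0.9238 | tΔX 2.0000 tΔY 1.1547
    t=0.8400 [x] (4,1)
    t=0.9238 [y] (4,2)
    t=2.0785 [y] (4,3)
    t=2.8400 [x] (5,3) — stop
  → r_1 = 2.8400
beam 2: φ=0°, α=105°
  cosα=-0.2588 sinα=0.9659 | (3,1) | tMaxX 2.2409 tMaxY 0.8282 | tΔX 3.8637 tΔY 1.0353
    t=0.8282 [y] (3,2)
    t=1.8635 [y] (3,3)
    t=2.2409 [x] (2,3)
    t=2.8988 [y] (2,4)
    t=3.9340 [y] (2,5)
    t=4.9693 [y] (2,6)
    t=6.0046 [y] (2,7) — stop
  → r_2 = 6.0046
beam 3: φ=45°, α=150°
  cosα=-0.8660 sinα=0.5000 | (3,1) | tMaxX 0.6697 tMaxY 1.6000 | tΔX 1.1547 tΔY 2.0000
    t=0.6697 [x] (2,1)
    t=1.6000 [y] (2,2)
    t=1.8244 [x] (1,2)
    t=2.9791 [x] (0,2) — stop
  → r_3 = 2.9791

ranges = [2.8400, 6.0046, 2.9791]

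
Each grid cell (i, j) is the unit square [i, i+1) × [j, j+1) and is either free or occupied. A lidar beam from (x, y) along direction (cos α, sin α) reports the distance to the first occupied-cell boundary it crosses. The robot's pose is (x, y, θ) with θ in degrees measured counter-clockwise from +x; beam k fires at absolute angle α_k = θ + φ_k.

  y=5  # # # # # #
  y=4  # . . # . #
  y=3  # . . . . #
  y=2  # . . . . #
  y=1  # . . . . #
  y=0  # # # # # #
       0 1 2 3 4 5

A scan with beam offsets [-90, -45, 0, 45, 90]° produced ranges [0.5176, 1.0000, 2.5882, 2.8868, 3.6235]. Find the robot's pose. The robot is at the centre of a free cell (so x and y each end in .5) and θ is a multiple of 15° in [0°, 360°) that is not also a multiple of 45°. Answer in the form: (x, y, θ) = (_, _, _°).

(x, y, θ) = (2.5, 1.5, 15°)

Enumerate (i+0.5, j+0.5, θ) over the 15 free cells and 16 admissible headings. For each, cast all 5 beams and compare to the given ranges.
  (4.5, 1.5, 255°): beam 1 = 3.6235 ≠ 0.5176 ✗
  (2.5, 1.5, 255°): beam 1 = 1.5529 ≠ 0.5176 ✗
  (1.5, 1.5, 60°): beam 1 = 1.0000 ≠ 0.5176 ✗
  (4.5, 2.5, 120°): beam 1 = 0.5774 ≠ 0.5176 ✗
  …
  (2.5, 1.5, 15°): r_1=0.5176, r_2=1.0000, r_3=2.5882, r_4=2.8868, r_5=3.6235 — all match ✓
No second candidate reproduces the full scan.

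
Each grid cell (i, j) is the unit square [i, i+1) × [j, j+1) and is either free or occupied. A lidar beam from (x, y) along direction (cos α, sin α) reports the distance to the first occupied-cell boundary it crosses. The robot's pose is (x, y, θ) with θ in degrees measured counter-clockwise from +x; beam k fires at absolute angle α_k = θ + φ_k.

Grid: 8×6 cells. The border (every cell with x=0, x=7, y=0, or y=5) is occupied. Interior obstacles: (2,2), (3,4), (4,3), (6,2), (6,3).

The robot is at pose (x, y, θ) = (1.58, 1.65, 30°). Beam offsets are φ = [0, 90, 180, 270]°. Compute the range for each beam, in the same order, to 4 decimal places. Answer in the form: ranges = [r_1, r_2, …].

beam 1: φ=0°, α=30°
  d=(0.8660,0.5000)  start (1,1)  tX=0.4850 tY=0.7000  stride 1/|dx|=1.1547 1/|dy|=2.0000
    cross x-line → (2,1), t=0.4850
    cross y-line → (2,2), t=0.7000 (wall)
  → r_1 = 0.7000
beam 2: φ=90°, α=120°
  d=(-0.5000,0.8660)  start (1,1)  tX=1.1600 tY=0.4041  stride 1/|dx|=2.0000 1/|dy|=1.1547
    cross y-line → (1,2), t=0.4041
    cross x-line → (0,2), t=1.1600 (wall)
  → r_2 = 1.1600
beam 3: φ=180°, α=210°
  d=(-0.8660,-0.5000)  start (1,1)  tX=0.6697 tY=1.3000  stride 1/|dx|=1.1547 1/|dy|=2.0000
    cross x-line → (0,1), t=0.6697 (wall)
  → r_3 = 0.6697
beam 4: φ=270°, α=300°
  d=(0.5000,-0.8660)  start (1,1)  tX=0.8400 tY=0.7506  stride 1/|dx|=2.0000 1/|dy|=1.1547
    cross y-line → (1,0), t=0.7506 (wall)
  → r_4 = 0.7506

ranges = [0.7000, 1.1600, 0.6697, 0.7506]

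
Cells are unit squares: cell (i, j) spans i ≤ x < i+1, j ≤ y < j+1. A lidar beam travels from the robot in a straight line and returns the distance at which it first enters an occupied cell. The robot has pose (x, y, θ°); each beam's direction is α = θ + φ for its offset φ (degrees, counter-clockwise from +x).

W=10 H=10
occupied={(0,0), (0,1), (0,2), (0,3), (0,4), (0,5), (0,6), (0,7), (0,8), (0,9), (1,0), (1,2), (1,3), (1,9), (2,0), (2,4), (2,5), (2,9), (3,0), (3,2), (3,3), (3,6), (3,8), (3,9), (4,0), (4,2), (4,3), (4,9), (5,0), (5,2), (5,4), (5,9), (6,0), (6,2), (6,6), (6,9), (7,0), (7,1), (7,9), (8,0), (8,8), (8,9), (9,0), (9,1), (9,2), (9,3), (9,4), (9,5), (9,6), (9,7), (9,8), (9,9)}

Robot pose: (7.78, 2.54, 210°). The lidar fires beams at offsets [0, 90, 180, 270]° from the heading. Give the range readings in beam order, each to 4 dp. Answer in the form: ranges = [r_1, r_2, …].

beam 1: φ=0°, α=210°
  cosα=-0.8660 sinα=-0.5000 | (7,2) | tMaxX 0.9007 tMaxY 1.0800 | tΔX 1.1547 tΔY 2.0000
    t=0.9007 [x] (6,2) — stop
  → r_1 = 0.9007
beam 2: φ=90°, α=300°
  cosα=0.5000 sinα=-0.8660 | (7,2) | tMaxX 0.4400 tMaxY 0.6235 | tΔX 2.0000 tΔY 1.1547
    t=0.4400 [x] (8,2)
    t=0.6235 [y] (8,1)
    t=1.7782 [y] (8,0) — stop
  → r_2 = 1.7782
beam 3: φ=180°, α=30°
  cosα=0.8660 sinα=0.5000 | (7,2) | tMaxX 0.2540 tMaxY 0.9200 | tΔX 1.1547 tΔY 2.0000
    t=0.2540 [x] (8,2)
    t=0.9200 [y] (8,3)
    t=1.4087 [x] (9,3) — stop
  → r_3 = 1.4087
beam 4: φ=270°, α=120°
  cosα=-0.5000 sinα=0.8660 | (7,2) | tMaxX 1.5600 tMaxY 0.5312 | tΔX 2.0000 tΔY 1.1547
    t=0.5312 [y] (7,3)
    t=1.5600 [x] (6,3)
    t=1.6859 [y] (6,4)
    t=2.8406 [y] (6,5)
    t=3.5600 [x] (5,5)
    t=3.9953 [y] (5,6)
    t=5.1500 [y] (5,7)
    t=5.5600 [x] (4,7)
    t=6.3047 [y] (4,8)
    t=7.4594 [y] (4,9) — stop
  → r_4 = 7.4594

ranges = [0.9007, 1.7782, 1.4087, 7.4594]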